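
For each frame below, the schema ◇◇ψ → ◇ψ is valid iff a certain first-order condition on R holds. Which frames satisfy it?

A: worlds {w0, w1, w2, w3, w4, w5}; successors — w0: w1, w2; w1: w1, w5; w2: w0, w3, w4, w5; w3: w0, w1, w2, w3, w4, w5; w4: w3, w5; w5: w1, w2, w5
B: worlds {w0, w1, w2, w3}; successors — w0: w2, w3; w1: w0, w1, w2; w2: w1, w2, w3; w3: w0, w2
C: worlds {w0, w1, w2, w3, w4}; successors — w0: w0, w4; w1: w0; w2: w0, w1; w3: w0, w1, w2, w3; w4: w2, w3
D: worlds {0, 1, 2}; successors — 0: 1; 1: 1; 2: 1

D

The schema corresponds to transitivity: ∀x ∀y ∀z (Rxy ∧ Ryz → Rxz).
A: fails — Rw0w1 and Rw1w5 but not Rw0w5.
B: fails — Rw1w2 and Rw2w3 but not Rw1w3.
C: fails — Rw1w0 and Rw0w4 but not Rw1w4.
D: satisfies the condition.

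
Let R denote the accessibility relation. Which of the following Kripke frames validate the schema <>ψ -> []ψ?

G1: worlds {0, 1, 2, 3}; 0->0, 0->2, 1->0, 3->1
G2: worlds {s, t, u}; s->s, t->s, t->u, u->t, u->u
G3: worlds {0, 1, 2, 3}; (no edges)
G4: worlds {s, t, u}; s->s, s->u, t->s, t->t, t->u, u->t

The schema corresponds to partial functionality: forall x forall y forall z (Rxy & Rxz -> y = z).
G1: fails — 0 sees both 0 and 2.
G2: fails — t sees both s and u.
G3: holds.
G4: fails — s sees both s and u.

G3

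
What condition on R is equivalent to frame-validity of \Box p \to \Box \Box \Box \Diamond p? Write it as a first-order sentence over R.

This is a Sahlqvist (Geach-type) schema ◇^0□^1p → □^3◇^1p.
Minimal-valuation argument: fix x; take any y with xR^0y and any z with xR^3z. Set V(p) to the set of worlds R-reachable from y in exactly 1 step. Then □^1p holds at y, so the antecedent holds at x; validity forces ◇^1p at z, giving a w with zR^1w and yR^1w.
First-order correspondent: \forall x \forall z (x R^3 z \to \exists w (xRw \wedge zRw)).

\forall x \forall z (x R^3 z \to \exists w (xRw \wedge zRw))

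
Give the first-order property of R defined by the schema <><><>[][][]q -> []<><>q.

forall x forall y forall z ((x R^3 y & xRz) -> exists w (y R^3 w & z R^2 w))

This is a Sahlqvist (Geach-type) schema ◇^3□^3q → □^1◇^2q.
Minimal-valuation argument: fix x; take any y with xR^3y and any z with xR^1z. Set V(q) to the set of worlds R-reachable from y in exactly 3 steps. Then □^3q holds at y, so the antecedent holds at x; validity forces ◇^2q at z, giving a w with zR^2w and yR^3w.
First-order correspondent: forall x forall y forall z ((x R^3 y & xRz) -> exists w (y R^3 w & z R^2 w)).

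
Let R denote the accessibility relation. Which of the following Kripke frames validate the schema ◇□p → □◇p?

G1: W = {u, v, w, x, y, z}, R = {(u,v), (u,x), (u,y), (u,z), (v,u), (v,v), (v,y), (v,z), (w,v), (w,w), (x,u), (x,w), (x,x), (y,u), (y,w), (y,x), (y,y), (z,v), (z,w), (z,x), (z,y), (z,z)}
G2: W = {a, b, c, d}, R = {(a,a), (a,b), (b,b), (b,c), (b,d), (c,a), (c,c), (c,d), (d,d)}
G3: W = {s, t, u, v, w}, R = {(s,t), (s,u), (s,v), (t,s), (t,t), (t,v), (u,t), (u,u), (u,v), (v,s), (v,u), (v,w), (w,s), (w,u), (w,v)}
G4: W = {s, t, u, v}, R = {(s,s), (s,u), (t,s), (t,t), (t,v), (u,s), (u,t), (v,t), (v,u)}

G1, G3, G4

This is the axiom for convergence; its first-order frame correspondent is ∀x ∀y ∀z (Rxy ∧ Rxz → ∃w (Ryw ∧ Rzw)).
G1: ✓.
G2: fails — Rcd and Rca but d and a have no common successor.
G3: ✓.
G4: ✓.
Valid on: G1, G3, G4.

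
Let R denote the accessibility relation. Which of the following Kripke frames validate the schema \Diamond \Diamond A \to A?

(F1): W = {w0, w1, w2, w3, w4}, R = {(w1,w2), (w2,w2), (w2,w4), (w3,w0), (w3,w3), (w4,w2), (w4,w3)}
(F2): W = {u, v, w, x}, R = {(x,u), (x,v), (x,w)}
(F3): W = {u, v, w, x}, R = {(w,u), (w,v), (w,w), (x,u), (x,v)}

Frame correspondent (Sahlqvist): \forall x \forall y (x R^2 y \to \exists w (y = w \wedge x = w)) — i.e. a generalized confluence (Geach) condition.
(F1): fails — w1R²w2 but w2 ≠ w1.
(F2): condition met.
(F3): fails — wR²u but u ≠ w.
Valid on: (F2).

(F2)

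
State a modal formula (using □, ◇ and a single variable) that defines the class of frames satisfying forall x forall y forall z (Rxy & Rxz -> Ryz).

This is the Euclidean property; the standard corresponding axiom is 5: ◇r → □◇r.
Suppose ◇r→□◇r is valid. Take Rxy, Rxz and set V(r)={y}. Then ◇r at x, so □◇r at x, so ◇r at z, so some w with Rzw has r; w=y, i.e. Rzy. By symmetry of the argument, Ryz.

◇r → □◇r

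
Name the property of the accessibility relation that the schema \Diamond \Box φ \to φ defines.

Replacing φ by ¬φ and contraposing gives the equivalent schema φ → □◇φ.
Suppose φ→□◇φ is valid. Take Rxy and set V(φ)={x}. Then φ at x, so □◇φ at x, so ◇φ at y, so some z with Ryz has φ; z=x, i.e. Ryx.
The converse is a direct semantic check.
So the correspondent is symmetry.

symmetry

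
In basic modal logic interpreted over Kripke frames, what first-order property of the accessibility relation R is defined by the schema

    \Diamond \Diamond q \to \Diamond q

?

transitivity

Replacing q by ¬q and contraposing gives the equivalent schema □q → □□q.
Suppose □q→□□q is valid. Take Rxy, Ryz and set V(q)={w : Rxw}. Then □q at x, so □□q at x, so □q at y, so q at z, i.e. Rxz.
Conversely, on a frame with transitivity the schema holds at every world under every valuation.
So the correspondent is transitivity.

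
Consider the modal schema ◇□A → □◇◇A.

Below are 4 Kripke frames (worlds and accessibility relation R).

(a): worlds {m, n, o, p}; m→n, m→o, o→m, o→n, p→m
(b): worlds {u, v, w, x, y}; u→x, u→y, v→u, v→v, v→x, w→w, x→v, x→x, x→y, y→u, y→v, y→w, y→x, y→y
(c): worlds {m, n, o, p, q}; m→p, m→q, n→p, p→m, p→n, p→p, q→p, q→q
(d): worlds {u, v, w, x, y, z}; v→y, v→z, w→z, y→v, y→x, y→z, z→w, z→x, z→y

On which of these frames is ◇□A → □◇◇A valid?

Frame correspondent (Sahlqvist): ∀x ∀y ∀z ((xRy ∧ xRz) → ∃w (yRw ∧ zR²w)) — i.e. a generalized confluence (Geach) condition.
(a): fails — mRn, mRn but no w with nRw and nR²w.
(b): fails — yRu, yRw but no t with uRt and wR²t.
(c): holds.
(d): fails — yRv, yRx but no t with vRt and xR²t.

(c)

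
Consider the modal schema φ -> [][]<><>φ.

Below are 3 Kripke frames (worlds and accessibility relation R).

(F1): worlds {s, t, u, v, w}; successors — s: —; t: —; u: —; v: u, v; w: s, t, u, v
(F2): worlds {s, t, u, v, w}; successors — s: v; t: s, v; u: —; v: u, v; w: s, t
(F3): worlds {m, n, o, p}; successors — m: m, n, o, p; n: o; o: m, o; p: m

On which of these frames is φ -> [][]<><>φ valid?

none

Frame correspondent (Sahlqvist): forall x forall z (x R^2 z -> exists w (x = w & z R^2 w)) — i.e. a generalized confluence (Geach) condition.
(F1): fails — vR²u but no w* with v=w* and uR²w*.
(F2): fails — sR²u but no w* with s=w* and uR²w*.
(F3): fails — pR²n but no w with p=w and nR²w.
Valid on no frame.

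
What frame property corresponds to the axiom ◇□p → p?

symmetry

This schema is equivalent to the B axiom p → □◇p.
It corresponds to symmetry: ∀x ∀y (Rxy → Ryx).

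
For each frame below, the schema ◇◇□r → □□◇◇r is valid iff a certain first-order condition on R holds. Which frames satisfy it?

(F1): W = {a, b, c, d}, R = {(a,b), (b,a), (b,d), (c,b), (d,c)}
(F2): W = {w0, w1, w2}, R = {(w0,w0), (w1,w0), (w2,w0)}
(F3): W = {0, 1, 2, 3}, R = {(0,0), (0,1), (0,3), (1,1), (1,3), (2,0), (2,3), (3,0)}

(F2), (F3)

The schema corresponds to a generalized confluence (Geach) condition: ∀x ∀y ∀z ((xR²y ∧ xR²z) → ∃w (yRw ∧ zR²w)).
(F1): fails — aR²a, aR²a but no w with aRw and aR²w.
(F2): ✓.
(F3): ✓.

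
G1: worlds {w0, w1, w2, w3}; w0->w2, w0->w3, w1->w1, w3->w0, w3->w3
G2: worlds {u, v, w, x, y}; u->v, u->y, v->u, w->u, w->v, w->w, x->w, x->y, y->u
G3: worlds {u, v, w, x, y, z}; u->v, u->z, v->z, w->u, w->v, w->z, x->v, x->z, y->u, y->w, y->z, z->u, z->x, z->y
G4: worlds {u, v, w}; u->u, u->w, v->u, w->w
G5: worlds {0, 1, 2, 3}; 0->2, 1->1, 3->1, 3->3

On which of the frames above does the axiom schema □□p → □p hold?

G4

The schema corresponds to density: ∀x ∀y (Rxy → ∃z (Rxz ∧ Rzy)).
G1: fails — Rw0w2 but no z with Rw0z and Rzw2.
G2: fails — Ruv but no z with Ruz and Rzv.
G3: fails — Ruv but no t with Rut and Rtv.
G4: holds.
G5: fails — R02 but no z with R0z and Rz2.
Valid on: G4.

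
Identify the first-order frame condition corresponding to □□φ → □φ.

density

Suppose □□φ→□φ is valid. Take Rxy and set V(φ)={w : xR²w}. Then □□φ at x, so □φ at x, so φ at y, i.e. ∃z(Rxz∧Rzy).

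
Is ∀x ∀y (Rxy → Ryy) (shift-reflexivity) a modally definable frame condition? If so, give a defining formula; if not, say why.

Yes, by □(□r → r)

The condition is shift-reflexivity. A defining modal formula is □(□r → r).
Suppose □(□r→r) is valid. Take Rxy and set V(r)={w : Ryw}. Then at y, □r holds; since □(□r→r) at x, □r→r at y, so r at y, i.e. Ryy.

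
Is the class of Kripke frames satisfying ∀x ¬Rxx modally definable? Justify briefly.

Not modally definable

Modal frame validity is preserved under surjective bounded morphisms.
The 2-cycle (worlds a,b with a→b→a) is irreflexive, and the map sending every world to a single reflexive point • is a surjective bounded morphism (forth: every edge maps to (•,•); back: every world has a successor). So any modal formula valid on the 2-cycle is also valid on the reflexive point, which is not irreflexive.
Hence irreflexivity is not modally definable.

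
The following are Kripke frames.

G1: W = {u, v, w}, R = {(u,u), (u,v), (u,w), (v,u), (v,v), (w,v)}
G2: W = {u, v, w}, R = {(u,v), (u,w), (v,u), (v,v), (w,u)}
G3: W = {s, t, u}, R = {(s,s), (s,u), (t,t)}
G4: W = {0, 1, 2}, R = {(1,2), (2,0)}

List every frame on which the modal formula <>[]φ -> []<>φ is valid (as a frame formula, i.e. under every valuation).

G1, G2

Frame correspondent (Sahlqvist): forall x forall y forall z (Rxy & Rxz -> exists w (Ryw & Rzw)) — i.e. convergence.
G1: ✓.
G2: ✓.
G3: fails — Rsu and Rsu but u and u have no common successor.
G4: fails — R20 and R20 but 0 and 0 have no common successor.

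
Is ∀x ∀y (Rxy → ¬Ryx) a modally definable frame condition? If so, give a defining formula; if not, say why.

If a class were modally definable it would be closed under surjective bounded morphisms (Goldblatt–Thomason).
The 4-cycle (worlds w0,w1,w2,w3 with w0→w1→w2→w3→w0) is asymmetric. Mapping every world to a single reflexive point • is a surjective bounded morphism, and the reflexive point is not asymmetric (R•• but asymmetry requires ¬R••).
So the class is not modally definable.

No — not modally definable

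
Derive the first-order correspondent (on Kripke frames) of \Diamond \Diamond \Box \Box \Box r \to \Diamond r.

This is a Sahlqvist (Geach-type) schema ◇^2□^3r → □^0◇^1r.
First-order correspondent: \forall x \forall y (x R^2 y \to \exists w (y R^3 w \wedge xRw)).

\forall x \forall y (x R^2 y \to \exists w (y R^3 w \wedge xRw))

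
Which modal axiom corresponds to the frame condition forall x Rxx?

A defining formula is □q → q (the T axiom).
Suppose □q→q is valid. At any x set V(q)={w : Rxw}. Then □q holds at x, so q holds at x, i.e. Rxx.

□q → q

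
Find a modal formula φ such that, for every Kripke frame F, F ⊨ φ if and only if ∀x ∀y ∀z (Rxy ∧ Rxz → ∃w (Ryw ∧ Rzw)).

◇□s → □◇s

A defining formula is ◇□s → □◇s (the .2 axiom).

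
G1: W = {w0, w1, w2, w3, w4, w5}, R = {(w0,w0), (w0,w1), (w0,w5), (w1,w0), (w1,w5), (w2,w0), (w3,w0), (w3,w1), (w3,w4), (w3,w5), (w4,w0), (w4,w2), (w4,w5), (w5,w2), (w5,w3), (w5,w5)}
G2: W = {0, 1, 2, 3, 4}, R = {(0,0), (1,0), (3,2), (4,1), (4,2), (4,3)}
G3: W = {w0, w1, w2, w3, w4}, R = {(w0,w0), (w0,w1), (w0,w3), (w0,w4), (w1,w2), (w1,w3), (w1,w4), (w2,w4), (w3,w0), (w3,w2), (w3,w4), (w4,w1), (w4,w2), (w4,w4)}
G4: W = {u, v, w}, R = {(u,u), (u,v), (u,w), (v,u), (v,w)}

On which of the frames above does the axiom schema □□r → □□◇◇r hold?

G1, G3

This is the axiom for a generalized confluence (Geach) condition; its first-order frame correspondent is ∀x ∀z (xR²z → ∃w (xR²w ∧ zR²w)).
G1: ✓.
G2: fails — 4R²2 but no w with 4R²w and 2R²w.
G3: ✓.
G4: fails — uR²w but no t with uR²t and wR²t.
Valid on: G1, G3.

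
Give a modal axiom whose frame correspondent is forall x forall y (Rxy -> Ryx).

ψ → □◇ψ

A defining formula is ψ → □◇ψ (the B axiom).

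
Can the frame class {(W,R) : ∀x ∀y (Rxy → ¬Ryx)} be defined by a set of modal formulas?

Any modally definable frame class is closed under surjective bounded morphisms.
The 3-cycle (worlds s,t,u with s→t→u→s) is asymmetric. Mapping every world to a single reflexive point • is a surjective bounded morphism, and the reflexive point is not asymmetric (R•• but asymmetry requires ¬R••).
So no modal formula (or set of formulas) defines exactly the asymmetric frames.

Not definable by any modal formula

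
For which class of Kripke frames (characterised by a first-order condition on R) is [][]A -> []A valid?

This is the C4 axiom.
It corresponds to density: forall x forall y (Rxy -> exists z (Rxz & Rzy)).

Density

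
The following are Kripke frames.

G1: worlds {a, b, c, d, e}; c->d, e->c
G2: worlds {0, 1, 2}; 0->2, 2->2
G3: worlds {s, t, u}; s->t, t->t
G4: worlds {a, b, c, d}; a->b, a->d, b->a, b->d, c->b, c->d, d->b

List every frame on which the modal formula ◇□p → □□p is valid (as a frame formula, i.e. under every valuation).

G1, G2, G3

This is the axiom for a generalized confluence (Geach) condition; its first-order frame correspondent is ∀x ∀y ∀z ((xRy ∧ xR²z) → ∃w (yRw ∧ z = w)).
G1: holds.
G2: holds.
G3: holds.
G4: fails — aRb, aR²b but no w with bRw and b=w.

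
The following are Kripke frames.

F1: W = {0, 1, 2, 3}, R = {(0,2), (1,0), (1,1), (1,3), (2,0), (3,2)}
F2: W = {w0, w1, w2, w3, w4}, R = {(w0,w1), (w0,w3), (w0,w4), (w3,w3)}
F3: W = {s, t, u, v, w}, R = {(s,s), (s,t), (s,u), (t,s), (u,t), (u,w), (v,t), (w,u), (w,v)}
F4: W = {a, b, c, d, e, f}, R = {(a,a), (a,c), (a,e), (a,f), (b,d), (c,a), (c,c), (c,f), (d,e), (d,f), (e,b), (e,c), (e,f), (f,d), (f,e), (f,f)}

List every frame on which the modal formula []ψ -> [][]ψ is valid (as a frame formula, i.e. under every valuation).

This is the axiom for transitivity; its first-order frame correspondent is forall x forall y forall z (Rxy & Ryz -> Rxz).
F1: fails — R10 and R02 but not R12.
F2: satisfies the condition.
F3: fails — Ruw and Rwu but not Ruu.
F4: fails — Rde and Reb but not Rdb.
Valid on: F2.

F2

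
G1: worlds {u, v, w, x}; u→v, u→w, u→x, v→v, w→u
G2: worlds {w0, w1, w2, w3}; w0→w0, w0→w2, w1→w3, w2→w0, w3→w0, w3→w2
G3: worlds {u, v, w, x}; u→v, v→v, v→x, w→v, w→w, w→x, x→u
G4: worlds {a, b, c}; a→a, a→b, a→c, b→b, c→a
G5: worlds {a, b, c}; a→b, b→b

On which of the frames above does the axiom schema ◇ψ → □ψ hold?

G5

Frame correspondent (Sahlqvist): ∀x ∀y ∀z (Rxy ∧ Rxz → y = z) — i.e. partial functionality.
G1: fails — u sees both v and w.
G2: fails — w0 sees both w0 and w2.
G3: fails — v sees both v and x.
G4: fails — a sees both a and b.
G5: holds.
Valid on: G5.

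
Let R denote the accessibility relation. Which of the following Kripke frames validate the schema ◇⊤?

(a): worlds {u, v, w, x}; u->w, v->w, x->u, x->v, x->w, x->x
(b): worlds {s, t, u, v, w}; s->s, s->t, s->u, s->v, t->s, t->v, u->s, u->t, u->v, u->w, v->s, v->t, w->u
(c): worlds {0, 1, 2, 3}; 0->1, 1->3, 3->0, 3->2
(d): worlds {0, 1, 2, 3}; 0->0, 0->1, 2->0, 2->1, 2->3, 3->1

(b)

The schema corresponds to seriality: ∀x ∃y Rxy.
(a): fails — world w has no successor.
(b): holds.
(c): fails — world 2 has no successor.
(d): fails — world 1 has no successor.
Valid on: (b).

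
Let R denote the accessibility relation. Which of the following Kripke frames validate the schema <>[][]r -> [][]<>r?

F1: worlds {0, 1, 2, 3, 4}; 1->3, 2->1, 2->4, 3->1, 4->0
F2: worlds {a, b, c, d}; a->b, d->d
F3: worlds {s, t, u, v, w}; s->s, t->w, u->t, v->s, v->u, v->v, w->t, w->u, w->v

This is the axiom for a generalized confluence (Geach) condition; its first-order frame correspondent is forall x forall y forall z ((xRy & x R^2 z) -> exists w (y R^2 w & zRw)).
F1: fails — 2R1, 2R²0 but no w with 1R²w and 0Rw.
F2: ✓.
F3: fails — vRs, vR²t but no w* with sR²w* and tRw*.

F2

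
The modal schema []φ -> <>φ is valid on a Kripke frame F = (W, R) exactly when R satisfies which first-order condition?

This is the D axiom.
It corresponds to seriality: forall x exists y Rxy.

seriality: forall x exists y Rxy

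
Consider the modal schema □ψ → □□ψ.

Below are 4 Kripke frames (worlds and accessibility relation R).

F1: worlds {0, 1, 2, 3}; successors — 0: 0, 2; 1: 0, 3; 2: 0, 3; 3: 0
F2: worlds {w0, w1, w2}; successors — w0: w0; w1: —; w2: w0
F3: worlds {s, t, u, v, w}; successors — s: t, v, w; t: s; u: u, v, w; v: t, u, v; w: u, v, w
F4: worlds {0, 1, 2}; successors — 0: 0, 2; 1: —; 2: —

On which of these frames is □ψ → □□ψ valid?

F2, F4

Frame correspondent (Sahlqvist): ∀x ∀y ∀z (Rxy ∧ Ryz → Rxz) — i.e. transitivity.
F1: fails — R10 and R02 but not R12.
F2: holds.
F3: fails — Ruv and Rvt but not Rut.
F4: holds.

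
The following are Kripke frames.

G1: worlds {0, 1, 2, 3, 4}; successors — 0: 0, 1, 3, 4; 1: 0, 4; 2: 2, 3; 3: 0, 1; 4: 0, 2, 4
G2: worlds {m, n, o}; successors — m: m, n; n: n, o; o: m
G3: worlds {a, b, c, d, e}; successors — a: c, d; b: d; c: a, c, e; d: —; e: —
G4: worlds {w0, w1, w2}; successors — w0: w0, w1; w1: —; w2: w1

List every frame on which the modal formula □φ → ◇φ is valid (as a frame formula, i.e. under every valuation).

This is the axiom for seriality; its first-order frame correspondent is ∀x ∃y Rxy.
G1: holds.
G2: holds.
G3: fails — world d has no successor.
G4: fails — world w1 has no successor.

G1, G2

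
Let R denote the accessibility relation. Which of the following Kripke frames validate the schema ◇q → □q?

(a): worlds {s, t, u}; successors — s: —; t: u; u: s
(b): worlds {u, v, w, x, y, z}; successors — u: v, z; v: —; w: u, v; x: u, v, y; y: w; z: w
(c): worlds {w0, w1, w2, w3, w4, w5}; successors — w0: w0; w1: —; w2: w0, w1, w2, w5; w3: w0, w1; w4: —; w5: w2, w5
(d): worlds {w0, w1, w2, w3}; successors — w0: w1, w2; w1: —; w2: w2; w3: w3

(a)

Frame correspondent (Sahlqvist): ∀x ∀y ∀z (Rxy ∧ Rxz → y = z) — i.e. partial functionality.
(a): holds.
(b): fails — u sees both v and z.
(c): fails — w2 sees both w0 and w1.
(d): fails — w0 sees both w1 and w2.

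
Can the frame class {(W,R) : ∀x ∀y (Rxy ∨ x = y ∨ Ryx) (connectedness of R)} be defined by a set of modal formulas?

No

Any modally definable frame class is closed under disjoint unions.
Take 3 disjoint single-world reflexive frames: each is trivially connected, but their disjoint union has 3 worlds with no edge between distinct components, so it is not connected.
So no modal formula (or set of formulas) defines exactly the connected frames.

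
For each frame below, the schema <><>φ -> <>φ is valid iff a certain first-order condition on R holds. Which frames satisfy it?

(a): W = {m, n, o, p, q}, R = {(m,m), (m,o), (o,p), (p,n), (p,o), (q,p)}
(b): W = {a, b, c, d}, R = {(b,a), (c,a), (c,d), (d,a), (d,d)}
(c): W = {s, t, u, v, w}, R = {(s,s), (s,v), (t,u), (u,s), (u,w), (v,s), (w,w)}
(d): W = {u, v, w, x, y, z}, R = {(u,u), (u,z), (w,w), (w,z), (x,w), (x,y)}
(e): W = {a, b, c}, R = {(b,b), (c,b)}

(b), (e)

This is the axiom for transitivity; its first-order frame correspondent is forall x forall y forall z (Rxy & Ryz -> Rxz).
(a): fails — Rop and Rpn but not Ron.
(b): holds.
(c): fails — Rus and Rsv but not Ruv.
(d): fails — Rxw and Rwz but not Rxz.
(e): holds.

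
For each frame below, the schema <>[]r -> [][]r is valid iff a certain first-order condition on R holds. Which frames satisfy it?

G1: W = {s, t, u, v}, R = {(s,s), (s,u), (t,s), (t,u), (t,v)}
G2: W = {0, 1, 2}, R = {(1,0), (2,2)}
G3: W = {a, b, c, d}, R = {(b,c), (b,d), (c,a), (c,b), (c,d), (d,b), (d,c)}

G2

Frame correspondent (Sahlqvist): forall x forall y forall z ((xRy & x R^2 z) -> exists w (yRw & z = w)) — i.e. a generalized confluence (Geach) condition.
G1: fails — sRu, sR²s but no w with uRw and s=w.
G2: satisfies the condition.
G3: fails — bRc, bR²c but no w with cRw and c=w.
Valid on: G2.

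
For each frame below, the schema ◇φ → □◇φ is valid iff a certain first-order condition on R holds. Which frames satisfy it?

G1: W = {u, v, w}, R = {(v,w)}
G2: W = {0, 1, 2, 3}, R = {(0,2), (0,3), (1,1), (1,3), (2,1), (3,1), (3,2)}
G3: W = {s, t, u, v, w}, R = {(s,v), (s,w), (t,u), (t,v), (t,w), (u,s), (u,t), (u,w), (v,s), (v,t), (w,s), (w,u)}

none

This is the axiom for the Euclidean property; its first-order frame correspondent is ∀x ∀y ∀z (Rxy ∧ Rxz → Ryz).
G1: fails — Rvw and Rvw but not Rww.
G2: fails — R02 and R02 but not R22.
G3: fails — Rsv and Rsv but not Rvv.
Valid on no frame.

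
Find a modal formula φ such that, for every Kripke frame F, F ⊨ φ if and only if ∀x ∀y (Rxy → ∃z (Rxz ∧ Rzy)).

The condition is density. The C4 schema □□p → □p defines it.
Suppose □□p→□p is valid. Take Rxy and set V(p)={w : xR²w}. Then □□p at x, so □p at x, so p at y, i.e. ∃z(Rxz∧Rzy).

□□p → □p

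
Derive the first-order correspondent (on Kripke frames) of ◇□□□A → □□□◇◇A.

This is a Sahlqvist (Geach-type) schema ◇^1□^3A → □^3◇^2A.
First-order correspondent: ∀x ∀y ∀z ((xRy ∧ xR³z) → ∃w (yR³w ∧ zR²w)).

∀x ∀y ∀z ((xRy ∧ xR³z) → ∃w (yR³w ∧ zR²w))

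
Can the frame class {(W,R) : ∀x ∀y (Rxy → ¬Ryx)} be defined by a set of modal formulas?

Not modally definable

Any modally definable frame class is closed under surjective bounded morphisms.
The 4-cycle (worlds w0,w1,w2,w3 with w0→w1→w2→w3→w0) is asymmetric. Mapping every world to a single reflexive point • is a surjective bounded morphism, and the reflexive point is not asymmetric (R•• but asymmetry requires ¬R••).
Hence asymmetry is not modally definable.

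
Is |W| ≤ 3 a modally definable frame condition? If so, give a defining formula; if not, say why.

Modal frame validity is preserved under disjoint unions.
Any modal formula valid on each of 4 disjoint one-world frames is valid on their disjoint union (validity is preserved under disjoint unions). Each one-world frame has |W|=1≤3, but the union has |W|=4.
So the class is not modally definable.

No — not modally definable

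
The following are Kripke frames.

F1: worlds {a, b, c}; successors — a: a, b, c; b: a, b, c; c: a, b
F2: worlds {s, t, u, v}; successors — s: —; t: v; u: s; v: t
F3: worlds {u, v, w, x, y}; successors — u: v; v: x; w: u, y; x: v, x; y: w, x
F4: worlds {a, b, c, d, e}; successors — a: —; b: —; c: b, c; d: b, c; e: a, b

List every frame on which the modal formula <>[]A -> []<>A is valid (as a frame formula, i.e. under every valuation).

F1

This is the axiom for convergence; its first-order frame correspondent is forall x forall y forall z (Rxy & Rxz -> exists w (Ryw & Rzw)).
F1: ✓.
F2: fails — Rus and Rus but s and s have no common successor.
F3: fails — Rwu and Rwy but u and y have no common successor.
F4: fails — Rcc and Rcb but c and b have no common successor.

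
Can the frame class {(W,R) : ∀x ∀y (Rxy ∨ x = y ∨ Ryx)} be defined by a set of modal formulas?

No — not modally definable

If a class were modally definable it would be closed under disjoint unions (Goldblatt–Thomason).
Take 4 disjoint single-world reflexive frames: each is trivially connected, but their disjoint union has 4 worlds with no edge between distinct components, so it is not connected.
So the class is not modally definable.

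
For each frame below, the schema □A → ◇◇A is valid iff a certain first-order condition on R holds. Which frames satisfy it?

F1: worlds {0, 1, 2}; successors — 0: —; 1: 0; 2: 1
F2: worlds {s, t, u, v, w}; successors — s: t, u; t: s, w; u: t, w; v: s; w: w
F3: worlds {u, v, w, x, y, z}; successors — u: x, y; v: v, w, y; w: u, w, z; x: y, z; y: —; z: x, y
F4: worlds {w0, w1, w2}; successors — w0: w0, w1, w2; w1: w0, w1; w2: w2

This is the axiom for a generalized confluence (Geach) condition; its first-order frame correspondent is ∀x ∃w (xRw ∧ xR²w).
F1: fails — at 0 but no w with 0Rw and 0R²w.
F2: fails — at v but no w* with vRw* and vR²w*.
F3: fails — at y but no t with yRt and yR²t.
F4: satisfies the condition.
Valid on: F4.

F4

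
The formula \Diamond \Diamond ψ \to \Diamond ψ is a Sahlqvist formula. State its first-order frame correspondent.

transitivity: \forall x \forall y \forall z (Rxy \wedge Ryz \to Rxz)

This is frame-equivalent to □ψ → □□ψ (substitute ¬ψ for ψ and contrapose).
Suppose □ψ→□□ψ is valid. Take Rxy, Ryz and set V(ψ)={w : Rxw}. Then □ψ at x, so □□ψ at x, so □ψ at y, so ψ at z, i.e. Rxz.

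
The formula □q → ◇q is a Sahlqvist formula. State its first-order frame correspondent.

This schema is the D axiom.
Its frame correspondent is seriality — ∀x ∃y Rxy.

Seriality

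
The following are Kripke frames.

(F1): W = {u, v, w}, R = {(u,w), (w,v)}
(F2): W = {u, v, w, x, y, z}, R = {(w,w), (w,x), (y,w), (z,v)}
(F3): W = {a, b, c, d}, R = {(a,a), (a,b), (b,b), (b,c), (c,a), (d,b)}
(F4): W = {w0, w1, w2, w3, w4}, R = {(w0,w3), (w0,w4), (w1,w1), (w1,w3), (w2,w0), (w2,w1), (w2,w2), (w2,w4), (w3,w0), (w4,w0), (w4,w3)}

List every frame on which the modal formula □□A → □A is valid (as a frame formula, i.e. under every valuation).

(F3)

This is the axiom for density; its first-order frame correspondent is ∀x ∀y (Rxy → ∃z (Rxz ∧ Rzy)).
(F1): fails — Ruw but no z with Ruz and Rzw.
(F2): fails — Rzv but no t with Rzt and Rtv.
(F3): satisfies the condition.
(F4): fails — Rw0w4 but no z with Rw0z and Rzw4.
Valid on: (F3).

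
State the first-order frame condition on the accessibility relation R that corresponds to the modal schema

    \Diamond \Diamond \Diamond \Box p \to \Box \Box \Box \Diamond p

\forall x \forall y \forall z ((x R^3 y \wedge x R^3 z) \to \exists w (yRw \wedge zRw))

This is a Sahlqvist (Geach-type) schema ◇^3□^1p → □^3◇^1p.
Minimal-valuation argument: fix x; take any y with xR^3y and any z with xR^3z. Set V(p) to the set of worlds R-reachable from y in exactly 1 step. Then □^1p holds at y, so the antecedent holds at x; validity forces ◇^1p at z, giving a w with zR^1w and yR^1w.
First-order correspondent: \forall x \forall y \forall z ((x R^3 y \wedge x R^3 z) \to \exists w (yRw \wedge zRw)).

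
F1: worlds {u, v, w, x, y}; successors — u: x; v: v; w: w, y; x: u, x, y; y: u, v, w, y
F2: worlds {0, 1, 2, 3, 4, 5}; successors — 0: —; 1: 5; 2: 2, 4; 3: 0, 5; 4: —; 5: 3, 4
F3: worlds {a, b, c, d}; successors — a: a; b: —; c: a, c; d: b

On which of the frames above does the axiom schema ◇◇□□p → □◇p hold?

F3

This is the axiom for a generalized confluence (Geach) condition; its first-order frame correspondent is ∀x ∀y ∀z ((xR²y ∧ xRz) → ∃w (yR²w ∧ zRw)).
F1: fails — wR²v, wRw but no t with vR²t and wRt.
F2: fails — 1R²4, 1R5 but no w with 4R²w and 5Rw.
F3: ✓.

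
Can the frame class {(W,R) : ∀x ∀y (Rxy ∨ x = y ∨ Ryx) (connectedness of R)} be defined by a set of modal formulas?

If a class were modally definable it would be closed under disjoint unions (Goldblatt–Thomason).
Take 2 disjoint single-world reflexive frames: each is trivially connected, but their disjoint union has 2 worlds with no edge between distinct components, so it is not connected.
So no modal formula (or set of formulas) defines exactly the connected frames.

Not definable by any modal formula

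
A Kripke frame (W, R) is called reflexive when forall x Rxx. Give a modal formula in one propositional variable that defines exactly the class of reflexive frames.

A defining formula is □q → q (the T axiom).
Suppose □q→q is valid. At any x set V(q)={w : Rxw}. Then □q holds at x, so q holds at x, i.e. Rxx.

□q → q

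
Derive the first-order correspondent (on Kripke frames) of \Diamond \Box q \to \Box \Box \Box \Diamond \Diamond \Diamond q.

This is a Sahlqvist (Geach-type) schema ◇^1□^1q → □^3◇^3q.
Minimal-valuation argument: fix x; take any y with xR^1y and any z with xR^3z. Set V(q) to the set of worlds R-reachable from y in exactly 1 step. Then □^1q holds at y, so the antecedent holds at x; validity forces ◇^3q at z, giving a w with zR^3w and yR^1w.
First-order correspondent: \forall x \forall y \forall z ((xRy \wedge x R^3 z) \to \exists w (yRw \wedge z R^3 w)).

\forall x \forall y \forall z ((xRy \wedge x R^3 z) \to \exists w (yRw \wedge z R^3 w))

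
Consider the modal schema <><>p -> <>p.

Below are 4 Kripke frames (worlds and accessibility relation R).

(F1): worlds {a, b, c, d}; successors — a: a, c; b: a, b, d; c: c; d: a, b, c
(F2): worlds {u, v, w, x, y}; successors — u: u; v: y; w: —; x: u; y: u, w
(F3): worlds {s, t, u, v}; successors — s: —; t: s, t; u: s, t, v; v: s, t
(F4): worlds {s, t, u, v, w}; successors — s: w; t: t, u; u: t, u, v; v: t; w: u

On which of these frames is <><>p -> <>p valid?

(F3)

Frame correspondent (Sahlqvist): forall x forall y forall z (Rxy & Ryz -> Rxz) — i.e. transitivity.
(F1): fails — Rba and Rac but not Rbc.
(F2): fails — Rvy and Ryw but not Rvw.
(F3): condition met.
(F4): fails — Rwu and Ruv but not Rwv.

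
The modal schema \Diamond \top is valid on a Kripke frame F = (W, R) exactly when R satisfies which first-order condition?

◇⊤ holds at w iff w has a successor, so frame-validity of ◇⊤ is exactly seriality. Equivalently via □r → ◇r:
Suppose □r→◇r is valid. At any x set V(r)=W. Then □r at x, so ◇r at x, so x has a successor.

seriality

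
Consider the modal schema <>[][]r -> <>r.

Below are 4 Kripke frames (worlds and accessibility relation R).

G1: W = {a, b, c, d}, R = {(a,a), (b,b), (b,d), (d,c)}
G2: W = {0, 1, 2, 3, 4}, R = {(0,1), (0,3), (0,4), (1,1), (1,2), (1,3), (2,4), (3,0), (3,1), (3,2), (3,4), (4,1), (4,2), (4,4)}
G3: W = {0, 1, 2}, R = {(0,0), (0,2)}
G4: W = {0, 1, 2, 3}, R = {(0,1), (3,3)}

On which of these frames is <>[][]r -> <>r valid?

G2

The schema corresponds to a generalized confluence (Geach) condition: forall x forall y (xRy -> exists w (y R^2 w & xRw)).
G1: fails — bRd but no w with dR²w and bRw.
G2: holds.
G3: fails — 0R2 but no w with 2R²w and 0Rw.
G4: fails — 0R1 but no w with 1R²w and 0Rw.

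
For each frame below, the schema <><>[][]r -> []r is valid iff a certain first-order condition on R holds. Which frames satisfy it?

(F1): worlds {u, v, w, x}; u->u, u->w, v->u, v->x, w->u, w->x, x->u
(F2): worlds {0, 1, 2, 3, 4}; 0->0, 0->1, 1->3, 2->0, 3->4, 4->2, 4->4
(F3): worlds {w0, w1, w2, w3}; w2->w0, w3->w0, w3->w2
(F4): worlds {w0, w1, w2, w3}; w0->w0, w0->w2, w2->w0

(F4)

This is the axiom for a generalized confluence (Geach) condition; its first-order frame correspondent is forall x forall y forall z ((x R^2 y & xRz) -> exists w (y R^2 w & z = w)).
(F1): fails — vR²w, vRx but no t with wR²t and x=t.
(F2): fails — 0R²1, 0R0 but no w with 1R²w and 0=w.
(F3): fails — w3R²w0, w3Rw0 but no w with w0R²w and w0=w.
(F4): holds.
Valid on: (F4).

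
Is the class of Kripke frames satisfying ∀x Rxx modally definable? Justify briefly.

The condition is reflexivity. A defining modal formula is □r → r.

Yes, by □r → r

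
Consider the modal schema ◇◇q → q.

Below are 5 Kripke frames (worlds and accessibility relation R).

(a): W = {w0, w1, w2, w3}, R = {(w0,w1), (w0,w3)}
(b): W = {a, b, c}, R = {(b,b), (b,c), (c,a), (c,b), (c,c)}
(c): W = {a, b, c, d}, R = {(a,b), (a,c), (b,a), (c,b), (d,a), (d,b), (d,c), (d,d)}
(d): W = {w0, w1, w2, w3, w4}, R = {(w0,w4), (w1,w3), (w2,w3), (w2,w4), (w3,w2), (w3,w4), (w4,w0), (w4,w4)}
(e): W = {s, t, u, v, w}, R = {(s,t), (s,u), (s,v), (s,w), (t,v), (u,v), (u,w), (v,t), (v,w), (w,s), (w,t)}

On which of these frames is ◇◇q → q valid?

Frame correspondent (Sahlqvist): ∀x ∀y (xR²y → ∃w (y = w ∧ x = w)) — i.e. a generalized confluence (Geach) condition.
(a): ✓.
(b): fails — bR²a but a ≠ b.
(c): fails — aR²b but b ≠ a.
(d): fails — w0R²w4 but w4 ≠ w0.
(e): fails — sR²t but t ≠ s.
Valid on: (a).

(a)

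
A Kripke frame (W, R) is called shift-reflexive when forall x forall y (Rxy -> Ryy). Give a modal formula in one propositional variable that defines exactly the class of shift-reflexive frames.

□(□q → q)

This is shift-reflexivity; the standard corresponding axiom is T□: □(□q → q).
Suppose □(□q→q) is valid. Take Rxy and set V(q)={w : Ryw}. Then at y, □q holds; since □(□q→q) at x, □q→q at y, so q at y, i.e. Ryy.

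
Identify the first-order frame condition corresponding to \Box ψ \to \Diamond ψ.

Suppose □ψ→◇ψ is valid. At any x set V(ψ)=W. Then □ψ at x, so ◇ψ at x, so x has a successor.

seriality: \forall x \exists y Rxy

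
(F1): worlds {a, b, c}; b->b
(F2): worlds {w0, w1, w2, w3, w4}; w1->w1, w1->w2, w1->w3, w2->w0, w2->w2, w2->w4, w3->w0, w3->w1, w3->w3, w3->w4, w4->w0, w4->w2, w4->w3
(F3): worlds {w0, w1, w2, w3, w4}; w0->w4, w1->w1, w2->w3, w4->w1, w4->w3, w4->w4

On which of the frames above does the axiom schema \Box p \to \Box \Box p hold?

The schema corresponds to transitivity: \forall x \forall y \forall z (Rxy \wedge Ryz \to Rxz).
(F1): satisfies the condition.
(F2): fails — Rw1w2 and Rw2w4 but not Rw1w4.
(F3): fails — Rw0w4 and Rw4w1 but not Rw0w1.
Valid on: (F1).

(F1)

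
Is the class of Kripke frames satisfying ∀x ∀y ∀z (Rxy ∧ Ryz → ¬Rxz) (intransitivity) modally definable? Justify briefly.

Any modally definable frame class is closed under surjective bounded morphisms.
The 3-cycle (worlds a,b,c with a→b→c→a) is intransitive. Mapping every world to a single reflexive point • is a surjective bounded morphism; the reflexive point is not intransitive (R••∧R•• but R••).
Hence intransitivity is not modally definable.

Not modally definable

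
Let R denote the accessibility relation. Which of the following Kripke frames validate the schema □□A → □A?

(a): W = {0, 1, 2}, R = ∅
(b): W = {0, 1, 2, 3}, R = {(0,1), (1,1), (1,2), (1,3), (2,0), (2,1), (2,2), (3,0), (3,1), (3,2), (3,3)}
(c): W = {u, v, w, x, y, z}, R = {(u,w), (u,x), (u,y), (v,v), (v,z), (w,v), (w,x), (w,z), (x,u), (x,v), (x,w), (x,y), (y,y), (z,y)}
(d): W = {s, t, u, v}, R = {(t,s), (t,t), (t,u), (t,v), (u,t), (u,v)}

Frame correspondent (Sahlqvist): ∀x ∀y (Rxy → ∃z (Rxz ∧ Rzy)) — i.e. density.
(a): ✓.
(b): ✓.
(c): fails — Rwx but no t with Rwt and Rtx.
(d): ✓.
Valid on: (a), (b), (d).

(a), (b), (d)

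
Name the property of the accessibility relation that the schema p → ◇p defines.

Equivalently (dual form): □p → p.
Suppose □p→p is valid. At any x set V(p)={w : Rxw}. Then □p holds at x, so p holds at x, i.e. Rxx.
Conversely, any frame satisfying ∀x Rxx validates the schema.
So the correspondent is reflexivity.

Reflexivity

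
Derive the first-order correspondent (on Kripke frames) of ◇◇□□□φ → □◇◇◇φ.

∀x ∀y ∀z ((xR²y ∧ xRz) → ∃w (yR³w ∧ zR³w))

This is a Sahlqvist (Geach-type) schema ◇^2□^3φ → □^1◇^3φ.
Minimal-valuation argument: fix x; take any y with xR^2y and any z with xR^1z. Set V(φ) to the set of worlds R-reachable from y in exactly 3 steps. Then □^3φ holds at y, so the antecedent holds at x; validity forces ◇^3φ at z, giving a w with zR^3w and yR^3w.
First-order correspondent: ∀x ∀y ∀z ((xR²y ∧ xRz) → ∃w (yR³w ∧ zR³w)).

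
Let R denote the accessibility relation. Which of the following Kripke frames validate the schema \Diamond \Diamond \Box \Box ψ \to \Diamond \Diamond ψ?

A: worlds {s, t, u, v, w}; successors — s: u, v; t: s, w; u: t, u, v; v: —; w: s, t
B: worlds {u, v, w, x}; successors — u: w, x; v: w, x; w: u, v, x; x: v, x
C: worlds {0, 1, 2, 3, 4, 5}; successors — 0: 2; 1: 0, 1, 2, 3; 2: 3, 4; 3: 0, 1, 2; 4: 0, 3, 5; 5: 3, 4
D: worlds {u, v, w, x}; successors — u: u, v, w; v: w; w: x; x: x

Frame correspondent (Sahlqvist): \forall x \forall y (x R^2 y \to \exists w (y R^2 w \wedge x R^2 w)) — i.e. a generalized confluence (Geach) condition.
A: fails — sR²v but no w* with vR²w* and sR²w*.
B: holds.
C: holds.
D: holds.
Valid on: B, C, D.

B, C, D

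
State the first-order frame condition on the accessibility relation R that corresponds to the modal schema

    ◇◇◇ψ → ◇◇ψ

This is a Sahlqvist (Geach-type) schema ◇^3□^0ψ → □^0◇^2ψ.
Minimal-valuation argument: fix x; take any y with xR^3y and any z with xR^0z. Set V(ψ) to the set of worlds R-reachable from y in exactly 0 steps. Then □^0ψ holds at y, so the antecedent holds at x; validity forces ◇^2ψ at z, giving a w with zR^2w and yR^0w.
First-order correspondent: ∀x ∀y (xR³y → ∃w (y = w ∧ xR²w)).

∀x ∀y (xR³y → ∃w (y = w ∧ xR²w))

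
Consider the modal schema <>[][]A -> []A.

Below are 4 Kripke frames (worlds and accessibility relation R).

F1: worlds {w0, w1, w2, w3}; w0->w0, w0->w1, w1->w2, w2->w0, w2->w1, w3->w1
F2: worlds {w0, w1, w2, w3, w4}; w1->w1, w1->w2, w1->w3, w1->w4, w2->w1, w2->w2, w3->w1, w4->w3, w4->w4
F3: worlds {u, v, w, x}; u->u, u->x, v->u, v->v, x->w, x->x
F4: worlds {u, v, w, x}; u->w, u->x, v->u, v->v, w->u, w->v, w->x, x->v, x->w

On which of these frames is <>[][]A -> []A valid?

This is the axiom for a generalized confluence (Geach) condition; its first-order frame correspondent is forall x forall y forall z ((xRy & xRz) -> exists w (y R^2 w & z = w)).
F1: condition met.
F2: fails — w1Rw4, w1Rw2 but no w with w4R²w and w2=w.
F3: fails — uRx, uRu but no t with xR²t and u=t.
F4: fails — uRx, uRw but no t with xR²t and w=t.
Valid on: F1.

F1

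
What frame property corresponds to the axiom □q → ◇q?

Seriality

This schema is the D axiom.
It corresponds to seriality: ∀x ∃y Rxy.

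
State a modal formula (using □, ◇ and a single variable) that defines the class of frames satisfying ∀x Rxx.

□r → r

The condition is reflexivity. The T schema □r → r defines it.
Suppose □r→r is valid. At any x set V(r)={w : Rxw}. Then □r holds at x, so r holds at x, i.e. Rxx.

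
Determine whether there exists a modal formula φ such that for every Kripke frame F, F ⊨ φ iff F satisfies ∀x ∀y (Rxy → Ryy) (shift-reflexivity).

Yes, by □(□q → q)

This is a Sahlqvist condition; the T□ axiom □(□q → q) defines it.
Suppose □(□q→q) is valid. Take Rxy and set V(q)={w : Ryw}. Then at y, □q holds; since □(□q→q) at x, □q→q at y, so q at y, i.e. Ryy.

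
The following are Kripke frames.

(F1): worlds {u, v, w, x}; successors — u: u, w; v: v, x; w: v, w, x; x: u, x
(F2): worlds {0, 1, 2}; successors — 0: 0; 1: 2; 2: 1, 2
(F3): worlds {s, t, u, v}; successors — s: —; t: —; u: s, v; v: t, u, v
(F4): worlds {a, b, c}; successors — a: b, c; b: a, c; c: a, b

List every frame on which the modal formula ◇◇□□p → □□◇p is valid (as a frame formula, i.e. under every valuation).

The schema corresponds to a generalized confluence (Geach) condition: ∀x ∀y ∀z ((xR²y ∧ xR²z) → ∃w (yR²w ∧ zRw)).
(F1): holds.
(F2): holds.
(F3): fails — uR²t, uR²t but no w with tR²w and tRw.
(F4): holds.
Valid on: (F1), (F2), (F4).

(F1), (F2), (F4)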